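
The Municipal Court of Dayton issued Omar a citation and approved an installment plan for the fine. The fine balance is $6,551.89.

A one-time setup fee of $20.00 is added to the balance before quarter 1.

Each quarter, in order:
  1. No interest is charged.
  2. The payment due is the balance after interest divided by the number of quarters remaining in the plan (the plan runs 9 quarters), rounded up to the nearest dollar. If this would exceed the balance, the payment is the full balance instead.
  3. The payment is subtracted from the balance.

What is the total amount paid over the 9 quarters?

Quarter 1: $6,571.89 − $731.00 → $5,840.89
Quarter 2: $5,840.89 − $731.00 → $5,109.89
Quarter 3: $5,109.89 − $730.00 → $4,379.89
Quarter 4: $4,379.89 − $730.00 → $3,649.89
Quarter 5: $3,649.89 − $730.00 → $2,919.89
Quarter 6: $2,919.89 − $730.00 → $2,189.89
Quarter 7: $2,189.89 − $730.00 → $1,459.89
Quarter 8: $1,459.89 − $730.00 → $729.89
Quarter 9: $729.89 − $729.89 → $0.00
Total paid: $6,571.89

$6,571.89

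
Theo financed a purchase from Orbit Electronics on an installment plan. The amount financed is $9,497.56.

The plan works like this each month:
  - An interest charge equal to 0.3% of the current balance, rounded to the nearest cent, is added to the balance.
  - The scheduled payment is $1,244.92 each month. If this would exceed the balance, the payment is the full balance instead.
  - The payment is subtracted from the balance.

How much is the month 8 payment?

$908.26

Month 1: opening $9,497.56; interest $28.49 → $9,526.05; payment $1,244.92; balance $8,281.13
Month 2: opening $8,281.13; interest $24.84 → $8,305.97; payment $1,244.92; balance $7,061.05
Month 3: opening $7,061.05; interest $21.18 → $7,082.23; payment $1,244.92; balance $5,837.31
Month 4: opening $5,837.31; interest $17.51 → $5,854.82; payment $1,244.92; balance $4,609.90
Month 5: opening $4,609.90; interest $13.83 → $4,623.73; payment $1,244.92; balance $3,378.81
Month 6: opening $3,378.81; interest $10.14 → $3,388.95; payment $1,244.92; balance $2,144.03
Month 7: opening $2,144.03; interest $6.43 → $2,150.46; payment $1,244.92; balance $905.54
Month 8: opening $905.54; interest $2.72 → $908.26; payment $908.26; balance $0.00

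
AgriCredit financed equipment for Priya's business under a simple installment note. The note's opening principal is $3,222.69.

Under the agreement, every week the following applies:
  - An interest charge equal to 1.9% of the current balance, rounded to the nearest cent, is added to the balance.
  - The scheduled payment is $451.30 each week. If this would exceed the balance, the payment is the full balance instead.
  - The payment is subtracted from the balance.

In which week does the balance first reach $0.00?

8

Week 1: opening $3,222.69; interest $61.23 → $3,283.92; payment $451.30; balance $2,832.62
Week 2: opening $2,832.62; interest $53.82 → $2,886.44; payment $451.30; balance $2,435.14
Week 3: opening $2,435.14; interest $46.27 → $2,481.41; payment $451.30; balance $2,030.11
Week 4: opening $2,030.11; interest $38.57 → $2,068.68; payment $451.30; balance $1,617.38
Week 5: opening $1,617.38; interest $30.73 → $1,648.11; payment $451.30; balance $1,196.81
Week 6: opening $1,196.81; interest $22.74 → $1,219.55; payment $451.30; balance $768.25
Week 7: opening $768.25; interest $14.60 → $782.85; payment $451.30; balance $331.55
Week 8: opening $331.55; interest $6.30 → $337.85; payment $337.85; balance $0.00
Balance reaches $0.00 in week 8.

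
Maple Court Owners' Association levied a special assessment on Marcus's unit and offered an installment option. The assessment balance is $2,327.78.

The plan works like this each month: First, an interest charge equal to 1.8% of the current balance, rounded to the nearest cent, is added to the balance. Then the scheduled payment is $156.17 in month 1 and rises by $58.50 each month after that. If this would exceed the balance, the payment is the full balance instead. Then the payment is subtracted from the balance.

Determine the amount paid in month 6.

$448.67

Month 1: $2,327.78 +$41.90 interest = $2,369.68; pay $156.17 → $2,213.51
Month 2: $2,213.51 +$39.84 interest = $2,253.35; pay $214.67 → $2,038.68
Month 3: $2,038.68 +$36.70 interest = $2,075.38; pay $273.17 → $1,802.21
Month 4: $1,802.21 +$32.44 interest = $1,834.65; pay $331.67 → $1,502.98
Month 5: $1,502.98 +$27.05 interest = $1,530.03; pay $390.17 → $1,139.86
Month 6: $1,139.86 +$20.52 interest = $1,160.38; pay $448.67 → $711.71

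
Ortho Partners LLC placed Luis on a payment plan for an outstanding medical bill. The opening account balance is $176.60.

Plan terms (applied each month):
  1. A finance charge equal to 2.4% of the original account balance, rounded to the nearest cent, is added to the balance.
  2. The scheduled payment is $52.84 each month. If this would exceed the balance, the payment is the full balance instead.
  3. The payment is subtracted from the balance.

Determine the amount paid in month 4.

Month 1: opening $176.60; interest $4.24 → $180.84; payment $52.84; balance $128.00
Month 2: opening $128.00; interest $4.24 → $132.24; payment $52.84; balance $79.40
Month 3: opening $79.40; interest $4.24 → $83.64; payment $52.84; balance $30.80
Month 4: opening $30.80; interest $4.24 → $35.04; payment $35.04; balance $0.00

$35.04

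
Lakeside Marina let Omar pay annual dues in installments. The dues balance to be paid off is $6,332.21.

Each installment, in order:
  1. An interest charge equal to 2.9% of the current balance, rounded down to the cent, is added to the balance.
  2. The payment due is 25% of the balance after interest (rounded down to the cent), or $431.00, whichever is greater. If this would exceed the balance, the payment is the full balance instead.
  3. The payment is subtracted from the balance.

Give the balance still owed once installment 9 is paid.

$126.81

Installment 1: opening $6,332.21; interest $183.63 → $6,515.84; payment $1,628.96; balance $4,886.88
Installment 2: opening $4,886.88; interest $141.71 → $5,028.59; payment $1,257.14; balance $3,771.45
Installment 3: opening $3,771.45; interest $109.37 → $3,880.82; payment $970.20; balance $2,910.62
Installment 4: opening $2,910.62; interest $84.40 → $2,995.02; payment $748.75; balance $2,246.27
Installment 5: opening $2,246.27; interest $65.14 → $2,311.41; payment $577.85; balance $1,733.56
Installment 6: opening $1,733.56; interest $50.27 → $1,783.83; payment $445.95; balance $1,337.88
Installment 7: opening $1,337.88; interest $38.79 → $1,376.67; payment $431.00; balance $945.67
Installment 8: opening $945.67; interest $27.42 → $973.09; payment $431.00; balance $542.09
Installment 9: opening $542.09; interest $15.72 → $557.81; payment $431.00; balance $126.81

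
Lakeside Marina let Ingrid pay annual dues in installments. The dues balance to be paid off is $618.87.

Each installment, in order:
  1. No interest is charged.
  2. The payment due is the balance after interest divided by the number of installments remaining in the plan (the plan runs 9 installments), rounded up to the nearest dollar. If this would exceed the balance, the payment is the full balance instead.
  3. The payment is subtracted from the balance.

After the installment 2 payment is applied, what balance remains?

$480.87

Installment 1: $618.87 − $69.00 → $549.87
Installment 2: $549.87 − $69.00 → $480.87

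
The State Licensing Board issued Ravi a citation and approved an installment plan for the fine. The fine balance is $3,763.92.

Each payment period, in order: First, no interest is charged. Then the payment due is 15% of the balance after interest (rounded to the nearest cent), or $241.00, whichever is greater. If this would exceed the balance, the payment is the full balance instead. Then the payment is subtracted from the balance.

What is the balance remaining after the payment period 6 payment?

Payment period 1: $3,763.92 − $564.59 → $3,199.33
Payment period 2: $3,199.33 − $479.90 → $2,719.43
Payment period 3: $2,719.43 − $407.91 → $2,311.52
Payment period 4: $2,311.52 − $346.73 → $1,964.79
Payment period 5: $1,964.79 − $294.72 → $1,670.07
Payment period 6: $1,670.07 − $250.51 → $1,419.56

$1,419.56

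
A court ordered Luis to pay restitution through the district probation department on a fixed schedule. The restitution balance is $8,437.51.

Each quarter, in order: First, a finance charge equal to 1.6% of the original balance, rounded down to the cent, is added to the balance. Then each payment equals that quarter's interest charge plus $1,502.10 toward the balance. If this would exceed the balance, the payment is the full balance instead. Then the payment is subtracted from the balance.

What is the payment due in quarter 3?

Quarter 1: opening $8,437.51; interest $135.00 → $8,572.51; payment $1,637.10; balance $6,935.41
Quarter 2: opening $6,935.41; interest $135.00 → $7,070.41; payment $1,637.10; balance $5,433.31
Quarter 3: opening $5,433.31; interest $135.00 → $5,568.31; payment $1,637.10; balance $3,931.21

$1,637.10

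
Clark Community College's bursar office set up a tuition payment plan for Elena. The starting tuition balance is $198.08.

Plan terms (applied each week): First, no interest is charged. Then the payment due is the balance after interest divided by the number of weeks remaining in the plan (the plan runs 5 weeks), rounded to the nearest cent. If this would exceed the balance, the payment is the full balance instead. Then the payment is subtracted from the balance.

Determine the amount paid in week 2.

Week 1: $198.08 − $39.62 → $158.46
Week 2: $158.46 − $39.62 → $118.84

$39.62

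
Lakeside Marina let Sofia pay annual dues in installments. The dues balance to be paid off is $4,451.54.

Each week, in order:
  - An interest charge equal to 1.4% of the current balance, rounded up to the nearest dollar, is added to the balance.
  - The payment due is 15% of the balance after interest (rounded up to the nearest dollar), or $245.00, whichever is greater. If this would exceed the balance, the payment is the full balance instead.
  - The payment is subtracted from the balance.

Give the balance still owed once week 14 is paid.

$0.00

Week 1: $4,451.54 +$63.00 interest = $4,514.54; pay $678.00 → $3,836.54
Week 2: $3,836.54 +$54.00 interest = $3,890.54; pay $584.00 → $3,306.54
Week 3: $3,306.54 +$47.00 interest = $3,353.54; pay $504.00 → $2,849.54
Week 4: $2,849.54 +$40.00 interest = $2,889.54; pay $434.00 → $2,455.54
Week 5: $2,455.54 +$35.00 interest = $2,490.54; pay $374.00 → $2,116.54
Week 6: $2,116.54 +$30.00 interest = $2,146.54; pay $322.00 → $1,824.54
Week 7: $1,824.54 +$26.00 interest = $1,850.54; pay $278.00 → $1,572.54
Week 8: $1,572.54 +$23.00 interest = $1,595.54; pay $245.00 → $1,350.54
Week 9: $1,350.54 +$19.00 interest = $1,369.54; pay $245.00 → $1,124.54
Week 10: $1,124.54 +$16.00 interest = $1,140.54; pay $245.00 → $895.54
Week 11: $895.54 +$13.00 interest = $908.54; pay $245.00 → $663.54
Week 12: $663.54 +$10.00 interest = $673.54; pay $245.00 → $428.54
Week 13: $428.54 +$6.00 interest = $434.54; pay $245.00 → $189.54
Week 14: $189.54 +$3.00 interest = $192.54; pay $192.54 → $0.00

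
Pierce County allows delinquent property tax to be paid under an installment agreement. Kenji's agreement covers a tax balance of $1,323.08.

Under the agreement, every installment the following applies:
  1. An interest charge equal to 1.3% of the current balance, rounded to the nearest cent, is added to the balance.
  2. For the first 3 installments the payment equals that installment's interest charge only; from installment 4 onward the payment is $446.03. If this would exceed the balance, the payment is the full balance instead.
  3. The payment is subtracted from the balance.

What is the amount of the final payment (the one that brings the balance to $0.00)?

$20.06

Installment 1: $1,323.08 +$17.20 interest = $1,340.28; pay $17.20 → $1,323.08
Installment 2: $1,323.08 +$17.20 interest = $1,340.28; pay $17.20 → $1,323.08
Installment 3: $1,323.08 +$17.20 interest = $1,340.28; pay $17.20 → $1,323.08
Installment 4: $1,323.08 +$17.20 interest = $1,340.28; pay $446.03 → $894.25
Installment 5: $894.25 +$11.63 interest = $905.88; pay $446.03 → $459.85
Installment 6: $459.85 +$5.98 interest = $465.83; pay $446.03 → $19.80
Installment 7: $19.80 +$0.26 interest = $20.06; pay $20.06 → $0.00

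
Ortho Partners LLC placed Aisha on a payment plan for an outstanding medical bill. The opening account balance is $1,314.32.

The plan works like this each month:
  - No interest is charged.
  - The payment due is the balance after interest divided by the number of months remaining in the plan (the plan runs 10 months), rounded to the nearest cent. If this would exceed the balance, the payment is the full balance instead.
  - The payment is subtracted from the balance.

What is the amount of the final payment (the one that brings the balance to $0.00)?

Month 1: opening $1,314.32; payment $131.43; balance $1,182.89
Month 2: opening $1,182.89; payment $131.43; balance $1,051.46
Month 3: opening $1,051.46; payment $131.43; balance $920.03
Month 4: opening $920.03; payment $131.43; balance $788.60
Month 5: opening $788.60; payment $131.43; balance $657.17
Month 6: opening $657.17; payment $131.43; balance $525.74
Month 7: opening $525.74; payment $131.44; balance $394.30
Month 8: opening $394.30; payment $131.43; balance $262.87
Month 9: opening $262.87; payment $131.44; balance $131.43
Month 10: opening $131.43; payment $131.43; balance $0.00

$131.43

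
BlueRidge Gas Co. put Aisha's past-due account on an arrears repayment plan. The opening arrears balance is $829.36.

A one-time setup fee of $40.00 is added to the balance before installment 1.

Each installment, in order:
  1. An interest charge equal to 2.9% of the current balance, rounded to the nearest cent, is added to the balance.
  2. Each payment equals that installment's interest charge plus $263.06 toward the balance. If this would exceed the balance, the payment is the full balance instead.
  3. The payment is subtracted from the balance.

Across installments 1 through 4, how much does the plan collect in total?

$924.43

# | Opening | Interest | Payment | End bal
1 | $869.36 | $25.21 | $288.27 | $606.30
2 | $606.30 | $17.58 | $280.64 | $343.24
3 | $343.24 | $9.95 | $273.01 | $80.18
4 | $80.18 | $2.33 | $82.51 | $0.00
Total paid: $924.43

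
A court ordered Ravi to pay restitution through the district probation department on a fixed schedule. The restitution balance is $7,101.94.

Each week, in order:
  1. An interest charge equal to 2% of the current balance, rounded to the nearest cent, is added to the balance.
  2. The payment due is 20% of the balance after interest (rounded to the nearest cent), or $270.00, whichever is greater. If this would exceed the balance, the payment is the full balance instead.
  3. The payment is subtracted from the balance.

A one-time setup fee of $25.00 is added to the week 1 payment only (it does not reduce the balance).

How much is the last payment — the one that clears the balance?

$122.64

# | Opening | Interest | Payment | Fee | End bal
1 | $7,101.94 | $142.04 | $1,448.80 | $25.00 | $5,795.18
2 | $5,795.18 | $115.90 | $1,182.22 | — | $4,728.86
3 | $4,728.86 | $94.58 | $964.69 | — | $3,858.75
4 | $3,858.75 | $77.18 | $787.19 | — | $3,148.74
5 | $3,148.74 | $62.97 | $642.34 | — | $2,569.37
6 | $2,569.37 | $51.39 | $524.15 | — | $2,096.61
7 | $2,096.61 | $41.93 | $427.71 | — | $1,710.83
8 | $1,710.83 | $34.22 | $349.01 | — | $1,396.04
9 | $1,396.04 | $27.92 | $284.79 | — | $1,139.17
10 | $1,139.17 | $22.78 | $270.00 | — | $891.95
11 | $891.95 | $17.84 | $270.00 | — | $639.79
12 | $639.79 | $12.80 | $270.00 | — | $382.59
13 | $382.59 | $7.65 | $270.00 | — | $120.24
14 | $120.24 | $2.40 | $122.64 | — | $0.00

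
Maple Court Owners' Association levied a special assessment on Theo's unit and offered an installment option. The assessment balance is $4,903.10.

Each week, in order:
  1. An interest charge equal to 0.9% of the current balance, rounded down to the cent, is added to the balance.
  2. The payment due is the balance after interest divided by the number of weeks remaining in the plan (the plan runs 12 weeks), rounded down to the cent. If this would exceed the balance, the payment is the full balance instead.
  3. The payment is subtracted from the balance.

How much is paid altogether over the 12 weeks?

Week 1: opening $4,903.10; interest $44.12 → $4,947.22; payment $412.26; balance $4,534.96
Week 2: opening $4,534.96; interest $40.81 → $4,575.77; payment $415.97; balance $4,159.80
Week 3: opening $4,159.80; interest $37.43 → $4,197.23; payment $419.72; balance $3,777.51
Week 4: opening $3,777.51; interest $33.99 → $3,811.50; payment $423.50; balance $3,388.00
Week 5: opening $3,388.00; interest $30.49 → $3,418.49; payment $427.31; balance $2,991.18
Week 6: opening $2,991.18; interest $26.92 → $3,018.10; payment $431.15; balance $2,586.95
Week 7: opening $2,586.95; interest $23.28 → $2,610.23; payment $435.03; balance $2,175.20
Week 8: opening $2,175.20; interest $19.57 → $2,194.77; payment $438.95; balance $1,755.82
Week 9: opening $1,755.82; interest $15.80 → $1,771.62; payment $442.90; balance $1,328.72
Week 10: opening $1,328.72; interest $11.95 → $1,340.67; payment $446.89; balance $893.78
Week 11: opening $893.78; interest $8.04 → $901.82; payment $450.91; balance $450.91
Week 12: opening $450.91; interest $4.05 → $454.96; payment $454.96; balance $0.00
Total paid: $5,199.55

$5,199.55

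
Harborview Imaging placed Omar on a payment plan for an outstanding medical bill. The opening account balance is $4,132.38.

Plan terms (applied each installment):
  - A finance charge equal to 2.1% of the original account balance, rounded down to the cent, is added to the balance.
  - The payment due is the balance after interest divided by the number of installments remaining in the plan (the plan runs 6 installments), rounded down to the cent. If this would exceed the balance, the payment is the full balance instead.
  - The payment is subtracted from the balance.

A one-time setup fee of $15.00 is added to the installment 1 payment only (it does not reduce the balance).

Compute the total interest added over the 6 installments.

$520.62

# | Opening | Interest | Payment | Fee | End bal
1 | $4,132.38 | $86.77 | $703.19 | $15.00 | $3,515.96
2 | $3,515.96 | $86.77 | $720.54 | — | $2,882.19
3 | $2,882.19 | $86.77 | $742.24 | — | $2,226.72
4 | $2,226.72 | $86.77 | $771.16 | — | $1,542.33
5 | $1,542.33 | $86.77 | $814.55 | — | $814.55
6 | $814.55 | $86.77 | $901.32 | — | $0.00
Total interest: $86.77 + $86.77 + $86.77 + $86.77 + $86.77 + $86.77 = $520.62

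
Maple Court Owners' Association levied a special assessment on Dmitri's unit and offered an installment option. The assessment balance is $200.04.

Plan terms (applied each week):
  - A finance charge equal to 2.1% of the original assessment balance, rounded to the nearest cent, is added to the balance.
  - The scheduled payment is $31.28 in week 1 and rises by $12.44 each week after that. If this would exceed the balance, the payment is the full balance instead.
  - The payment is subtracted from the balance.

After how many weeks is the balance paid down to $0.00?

5

Week 1: opening $200.04; interest $4.20 → $204.24; payment $31.28; balance $172.96
Week 2: opening $172.96; interest $4.20 → $177.16; payment $43.72; balance $133.44
Week 3: opening $133.44; interest $4.20 → $137.64; payment $56.16; balance $81.48
Week 4: opening $81.48; interest $4.20 → $85.68; payment $68.60; balance $17.08
Week 5: opening $17.08; interest $4.20 → $21.28; payment $21.28; balance $0.00
Balance reaches $0.00 in week 5.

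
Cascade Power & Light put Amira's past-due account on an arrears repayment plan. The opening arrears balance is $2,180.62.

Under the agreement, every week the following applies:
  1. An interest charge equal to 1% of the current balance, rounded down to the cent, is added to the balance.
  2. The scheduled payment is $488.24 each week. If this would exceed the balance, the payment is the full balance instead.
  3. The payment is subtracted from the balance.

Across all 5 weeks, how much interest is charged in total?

$61.90

# | Opening | Interest | Payment | End bal
1 | $2,180.62 | $21.80 | $488.24 | $1,714.18
2 | $1,714.18 | $17.14 | $488.24 | $1,243.08
3 | $1,243.08 | $12.43 | $488.24 | $767.27
4 | $767.27 | $7.67 | $488.24 | $286.70
5 | $286.70 | $2.86 | $289.56 | $0.00
Total interest: $21.80 + $17.14 + $12.43 + $7.67 + $2.86 = $61.90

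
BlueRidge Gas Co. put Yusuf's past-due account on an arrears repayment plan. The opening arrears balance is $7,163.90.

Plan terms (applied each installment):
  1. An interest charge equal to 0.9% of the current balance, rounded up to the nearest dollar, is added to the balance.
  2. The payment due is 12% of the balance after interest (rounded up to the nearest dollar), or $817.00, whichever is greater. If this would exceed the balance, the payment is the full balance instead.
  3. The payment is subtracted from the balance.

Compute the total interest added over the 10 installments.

$334.00

# | Opening | Interest | Payment | End bal
1 | $7,163.90 | $65.00 | $868.00 | $6,360.90
2 | $6,360.90 | $58.00 | $817.00 | $5,601.90
3 | $5,601.90 | $51.00 | $817.00 | $4,835.90
4 | $4,835.90 | $44.00 | $817.00 | $4,062.90
5 | $4,062.90 | $37.00 | $817.00 | $3,282.90
6 | $3,282.90 | $30.00 | $817.00 | $2,495.90
7 | $2,495.90 | $23.00 | $817.00 | $1,701.90
8 | $1,701.90 | $16.00 | $817.00 | $900.90
9 | $900.90 | $9.00 | $817.00 | $92.90
10 | $92.90 | $1.00 | $93.90 | $0.00
Total interest: $65.00 + $58.00 + $51.00 + $44.00 + $37.00 + $30.00 + $23.00 + $16.00 + $9.00 + $1.00 = $334.00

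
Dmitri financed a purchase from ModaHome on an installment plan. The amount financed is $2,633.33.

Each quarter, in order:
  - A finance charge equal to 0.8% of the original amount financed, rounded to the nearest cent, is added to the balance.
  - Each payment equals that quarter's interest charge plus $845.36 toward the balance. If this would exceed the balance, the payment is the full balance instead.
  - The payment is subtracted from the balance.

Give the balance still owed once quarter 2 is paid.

# | Opening | Interest | Payment | End bal
1 | $2,633.33 | $21.07 | $866.43 | $1,787.97
2 | $1,787.97 | $21.07 | $866.43 | $942.61

$942.61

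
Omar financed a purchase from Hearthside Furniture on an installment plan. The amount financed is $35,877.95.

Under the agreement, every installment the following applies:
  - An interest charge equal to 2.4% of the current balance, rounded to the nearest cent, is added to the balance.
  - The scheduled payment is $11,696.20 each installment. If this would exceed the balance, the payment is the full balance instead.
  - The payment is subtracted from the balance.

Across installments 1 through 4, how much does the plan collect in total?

# | Opening | Interest | Payment | End bal
1 | $35,877.95 | $861.07 | $11,696.20 | $25,042.82
2 | $25,042.82 | $601.03 | $11,696.20 | $13,947.65
3 | $13,947.65 | $334.74 | $11,696.20 | $2,586.19
4 | $2,586.19 | $62.07 | $2,648.26 | $0.00
Total paid: $37,736.86

$37,736.86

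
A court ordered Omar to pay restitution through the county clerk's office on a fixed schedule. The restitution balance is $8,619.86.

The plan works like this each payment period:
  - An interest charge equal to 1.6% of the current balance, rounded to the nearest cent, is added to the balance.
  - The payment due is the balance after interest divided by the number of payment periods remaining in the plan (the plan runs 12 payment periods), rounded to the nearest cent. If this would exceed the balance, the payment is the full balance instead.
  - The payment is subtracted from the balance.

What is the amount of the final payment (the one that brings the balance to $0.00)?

$869.05

# | Opening | Interest | Payment | End bal
1 | $8,619.86 | $137.92 | $729.82 | $8,027.96
2 | $8,027.96 | $128.45 | $741.49 | $7,414.92
3 | $7,414.92 | $118.64 | $753.36 | $6,780.20
4 | $6,780.20 | $108.48 | $765.41 | $6,123.27
5 | $6,123.27 | $97.97 | $777.66 | $5,443.58
6 | $5,443.58 | $87.10 | $790.10 | $4,740.58
7 | $4,740.58 | $75.85 | $802.74 | $4,013.69
8 | $4,013.69 | $64.22 | $815.58 | $3,262.33
9 | $3,262.33 | $52.20 | $828.63 | $2,485.90
10 | $2,485.90 | $39.77 | $841.89 | $1,683.78
11 | $1,683.78 | $26.94 | $855.36 | $855.36
12 | $855.36 | $13.69 | $869.05 | $0.00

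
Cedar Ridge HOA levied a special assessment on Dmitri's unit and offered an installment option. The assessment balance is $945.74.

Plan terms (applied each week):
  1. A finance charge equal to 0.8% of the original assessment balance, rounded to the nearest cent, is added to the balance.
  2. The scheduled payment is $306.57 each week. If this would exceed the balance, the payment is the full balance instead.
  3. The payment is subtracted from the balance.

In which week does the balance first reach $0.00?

# | Opening | Interest | Payment | End bal
1 | $945.74 | $7.57 | $306.57 | $646.74
2 | $646.74 | $7.57 | $306.57 | $347.74
3 | $347.74 | $7.57 | $306.57 | $48.74
4 | $48.74 | $7.57 | $56.31 | $0.00
Balance reaches $0.00 in week 4.

4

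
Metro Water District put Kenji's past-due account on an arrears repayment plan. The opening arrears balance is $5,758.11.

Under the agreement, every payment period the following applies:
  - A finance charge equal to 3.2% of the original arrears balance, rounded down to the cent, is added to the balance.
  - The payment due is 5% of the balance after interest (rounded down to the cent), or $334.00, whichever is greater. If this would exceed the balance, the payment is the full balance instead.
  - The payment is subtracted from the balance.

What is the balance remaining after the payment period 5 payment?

$5,009.36

Payment period 1: $5,758.11 +$184.25 interest = $5,942.36; pay $334.00 → $5,608.36
Payment period 2: $5,608.36 +$184.25 interest = $5,792.61; pay $334.00 → $5,458.61
Payment period 3: $5,458.61 +$184.25 interest = $5,642.86; pay $334.00 → $5,308.86
Payment period 4: $5,308.86 +$184.25 interest = $5,493.11; pay $334.00 → $5,159.11
Payment period 5: $5,159.11 +$184.25 interest = $5,343.36; pay $334.00 → $5,009.36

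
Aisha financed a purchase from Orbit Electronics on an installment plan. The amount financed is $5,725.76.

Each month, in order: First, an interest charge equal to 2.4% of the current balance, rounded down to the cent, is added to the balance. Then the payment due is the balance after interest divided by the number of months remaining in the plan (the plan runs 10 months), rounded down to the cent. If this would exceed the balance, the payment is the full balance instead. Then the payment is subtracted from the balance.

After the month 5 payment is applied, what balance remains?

Month 1: $5,725.76 +$137.41 interest = $5,863.17; pay $586.31 → $5,276.86
Month 2: $5,276.86 +$126.64 interest = $5,403.50; pay $600.38 → $4,803.12
Month 3: $4,803.12 +$115.27 interest = $4,918.39; pay $614.79 → $4,303.60
Month 4: $4,303.60 +$103.28 interest = $4,406.88; pay $629.55 → $3,777.33
Month 5: $3,777.33 +$90.65 interest = $3,867.98; pay $644.66 → $3,223.32

$3,223.32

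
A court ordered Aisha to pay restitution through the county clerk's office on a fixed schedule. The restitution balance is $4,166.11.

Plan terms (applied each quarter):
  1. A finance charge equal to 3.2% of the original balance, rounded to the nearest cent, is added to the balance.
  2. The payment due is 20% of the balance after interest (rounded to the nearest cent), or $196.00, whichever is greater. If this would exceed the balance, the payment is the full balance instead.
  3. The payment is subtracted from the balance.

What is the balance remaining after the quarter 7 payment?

$1,295.14

# | Opening | Interest | Payment | End bal
1 | $4,166.11 | $133.32 | $859.89 | $3,439.54
2 | $3,439.54 | $133.32 | $714.57 | $2,858.29
3 | $2,858.29 | $133.32 | $598.32 | $2,393.29
4 | $2,393.29 | $133.32 | $505.32 | $2,021.29
5 | $2,021.29 | $133.32 | $430.92 | $1,723.69
6 | $1,723.69 | $133.32 | $371.40 | $1,485.61
7 | $1,485.61 | $133.32 | $323.79 | $1,295.14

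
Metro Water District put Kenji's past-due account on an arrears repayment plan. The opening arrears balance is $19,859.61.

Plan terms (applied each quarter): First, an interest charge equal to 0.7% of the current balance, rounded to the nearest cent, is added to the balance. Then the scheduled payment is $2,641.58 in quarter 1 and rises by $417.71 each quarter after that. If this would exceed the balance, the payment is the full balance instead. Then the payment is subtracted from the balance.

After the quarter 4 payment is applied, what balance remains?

$7,225.78

Quarter 1: opening $19,859.61; interest $139.02 → $19,998.63; payment $2,641.58; balance $17,357.05
Quarter 2: opening $17,357.05; interest $121.50 → $17,478.55; payment $3,059.29; balance $14,419.26
Quarter 3: opening $14,419.26; interest $100.93 → $14,520.19; payment $3,477.00; balance $11,043.19
Quarter 4: opening $11,043.19; interest $77.30 → $11,120.49; payment $3,894.71; balance $7,225.78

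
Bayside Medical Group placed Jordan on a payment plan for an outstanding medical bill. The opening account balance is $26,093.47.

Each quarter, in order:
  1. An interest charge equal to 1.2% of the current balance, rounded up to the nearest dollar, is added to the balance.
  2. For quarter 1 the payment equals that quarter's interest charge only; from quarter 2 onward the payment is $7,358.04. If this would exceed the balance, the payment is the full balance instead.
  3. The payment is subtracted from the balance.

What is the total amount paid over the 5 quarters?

$27,151.47

Quarter 1: $26,093.47 +$314.00 interest = $26,407.47; pay $314.00 → $26,093.47
Quarter 2: $26,093.47 +$314.00 interest = $26,407.47; pay $7,358.04 → $19,049.43
Quarter 3: $19,049.43 +$229.00 interest = $19,278.43; pay $7,358.04 → $11,920.39
Quarter 4: $11,920.39 +$144.00 interest = $12,064.39; pay $7,358.04 → $4,706.35
Quarter 5: $4,706.35 +$57.00 interest = $4,763.35; pay $4,763.35 → $0.00
Total paid: $27,151.47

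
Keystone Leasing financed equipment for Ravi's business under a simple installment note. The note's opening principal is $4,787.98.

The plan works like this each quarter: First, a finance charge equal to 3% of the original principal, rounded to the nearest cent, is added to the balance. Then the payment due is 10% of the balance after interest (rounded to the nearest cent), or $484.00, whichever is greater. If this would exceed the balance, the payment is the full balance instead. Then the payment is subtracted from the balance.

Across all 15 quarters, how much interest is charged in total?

Quarter 1: opening $4,787.98; interest $143.64 → $4,931.62; payment $493.16; balance $4,438.46
Quarter 2: opening $4,438.46; interest $143.64 → $4,582.10; payment $484.00; balance $4,098.10
Quarter 3: opening $4,098.10; interest $143.64 → $4,241.74; payment $484.00; balance $3,757.74
Quarter 4: opening $3,757.74; interest $143.64 → $3,901.38; payment $484.00; balance $3,417.38
Quarter 5: opening $3,417.38; interest $143.64 → $3,561.02; payment $484.00; balance $3,077.02
Quarter 6: opening $3,077.02; interest $143.64 → $3,220.66; payment $484.00; balance $2,736.66
Quarter 7: opening $2,736.66; interest $143.64 → $2,880.30; payment $484.00; balance $2,396.30
Quarter 8: opening $2,396.30; interest $143.64 → $2,539.94; payment $484.00; balance $2,055.94
Quarter 9: opening $2,055.94; interest $143.64 → $2,199.58; payment $484.00; balance $1,715.58
Quarter 10: opening $1,715.58; interest $143.64 → $1,859.22; payment $484.00; balance $1,375.22
Quarter 11: opening $1,375.22; interest $143.64 → $1,518.86; payment $484.00; balance $1,034.86
Quarter 12: opening $1,034.86; interest $143.64 → $1,178.50; payment $484.00; balance $694.50
Quarter 13: opening $694.50; interest $143.64 → $838.14; payment $484.00; balance $354.14
Quarter 14: opening $354.14; interest $143.64 → $497.78; payment $484.00; balance $13.78
Quarter 15: opening $13.78; interest $143.64 → $157.42; payment $157.42; balance $0.00
Total interest: $143.64 + $143.64 + $143.64 + $143.64 + $143.64 + $143.64 + $143.64 + $143.64 + $143.64 + $143.64 + $143.64 + $143.64 + $143.64 + $143.64 + $143.64 = $2,154.60

$2,154.60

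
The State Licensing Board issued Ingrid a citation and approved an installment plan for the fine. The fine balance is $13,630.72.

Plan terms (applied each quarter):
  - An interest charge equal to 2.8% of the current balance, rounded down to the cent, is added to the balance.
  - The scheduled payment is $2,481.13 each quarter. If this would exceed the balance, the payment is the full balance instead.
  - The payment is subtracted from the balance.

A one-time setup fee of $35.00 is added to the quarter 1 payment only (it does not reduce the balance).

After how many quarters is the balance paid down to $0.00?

Quarter 1: $13,630.72 +$381.66 interest = $14,012.38; pay $2,481.13 (+ $35.00 fee) → $11,531.25
Quarter 2: $11,531.25 +$322.87 interest = $11,854.12; pay $2,481.13 → $9,372.99
Quarter 3: $9,372.99 +$262.44 interest = $9,635.43; pay $2,481.13 → $7,154.30
Quarter 4: $7,154.30 +$200.32 interest = $7,354.62; pay $2,481.13 → $4,873.49
Quarter 5: $4,873.49 +$136.45 interest = $5,009.94; pay $2,481.13 → $2,528.81
Quarter 6: $2,528.81 +$70.80 interest = $2,599.61; pay $2,481.13 → $118.48
Quarter 7: $118.48 +$3.31 interest = $121.79; pay $121.79 → $0.00
Balance reaches $0.00 in quarter 7.

7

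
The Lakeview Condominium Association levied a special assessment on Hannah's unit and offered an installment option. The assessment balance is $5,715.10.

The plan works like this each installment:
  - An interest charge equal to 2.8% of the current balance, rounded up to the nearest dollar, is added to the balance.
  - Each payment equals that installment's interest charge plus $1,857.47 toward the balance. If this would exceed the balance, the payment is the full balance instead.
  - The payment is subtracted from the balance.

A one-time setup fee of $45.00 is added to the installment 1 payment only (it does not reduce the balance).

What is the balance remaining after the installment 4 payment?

# | Opening | Interest | Payment | Fee | End bal
1 | $5,715.10 | $161.00 | $2,018.47 | $45.00 | $3,857.63
2 | $3,857.63 | $109.00 | $1,966.47 | — | $2,000.16
3 | $2,000.16 | $57.00 | $1,914.47 | — | $142.69
4 | $142.69 | $4.00 | $146.69 | — | $0.00

$0.00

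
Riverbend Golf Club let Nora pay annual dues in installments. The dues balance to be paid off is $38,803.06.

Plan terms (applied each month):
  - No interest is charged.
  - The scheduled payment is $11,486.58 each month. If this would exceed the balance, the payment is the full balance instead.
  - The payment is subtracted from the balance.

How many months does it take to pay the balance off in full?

4

Month 1: $38,803.06 − $11,486.58 → $27,316.48
Month 2: $27,316.48 − $11,486.58 → $15,829.90
Month 3: $15,829.90 − $11,486.58 → $4,343.32
Month 4: $4,343.32 − $4,343.32 → $0.00
Balance reaches $0.00 in month 4.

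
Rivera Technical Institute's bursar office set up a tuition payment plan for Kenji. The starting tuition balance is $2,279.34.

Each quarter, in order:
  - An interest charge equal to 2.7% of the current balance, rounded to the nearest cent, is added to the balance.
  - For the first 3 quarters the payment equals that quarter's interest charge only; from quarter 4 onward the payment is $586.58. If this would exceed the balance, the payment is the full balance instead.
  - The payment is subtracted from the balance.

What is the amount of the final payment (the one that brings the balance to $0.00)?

Quarter 1: opening $2,279.34; interest $61.54 → $2,340.88; payment $61.54; balance $2,279.34
Quarter 2: opening $2,279.34; interest $61.54 → $2,340.88; payment $61.54; balance $2,279.34
Quarter 3: opening $2,279.34; interest $61.54 → $2,340.88; payment $61.54; balance $2,279.34
Quarter 4: opening $2,279.34; interest $61.54 → $2,340.88; payment $586.58; balance $1,754.30
Quarter 5: opening $1,754.30; interest $47.37 → $1,801.67; payment $586.58; balance $1,215.09
Quarter 6: opening $1,215.09; interest $32.81 → $1,247.90; payment $586.58; balance $661.32
Quarter 7: opening $661.32; interest $17.86 → $679.18; payment $586.58; balance $92.60
Quarter 8: opening $92.60; interest $2.50 → $95.10; payment $95.10; balance $0.00

$95.10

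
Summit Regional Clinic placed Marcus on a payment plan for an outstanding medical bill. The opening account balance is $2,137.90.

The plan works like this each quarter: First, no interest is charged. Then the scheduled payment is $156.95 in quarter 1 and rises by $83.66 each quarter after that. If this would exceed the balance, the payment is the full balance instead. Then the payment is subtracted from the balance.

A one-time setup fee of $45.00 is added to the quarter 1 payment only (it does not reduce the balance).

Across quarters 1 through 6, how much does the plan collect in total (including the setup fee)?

$2,182.90

Quarter 1: opening $2,137.90; payment $156.95 (+ $45.00 fee); balance $1,980.95
Quarter 2: opening $1,980.95; payment $240.61; balance $1,740.34
Quarter 3: opening $1,740.34; payment $324.27; balance $1,416.07
Quarter 4: opening $1,416.07; payment $407.93; balance $1,008.14
Quarter 5: opening $1,008.14; payment $491.59; balance $516.55
Quarter 6: opening $516.55; payment $516.55; balance $0.00
Total paid: $2,182.90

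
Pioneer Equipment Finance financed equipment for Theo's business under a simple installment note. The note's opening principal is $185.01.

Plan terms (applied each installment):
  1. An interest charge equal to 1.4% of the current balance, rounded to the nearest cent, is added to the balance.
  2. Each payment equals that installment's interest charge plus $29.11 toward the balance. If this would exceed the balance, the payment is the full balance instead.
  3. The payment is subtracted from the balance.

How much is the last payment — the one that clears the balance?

$10.49

Installment 1: opening $185.01; interest $2.59 → $187.60; payment $31.70; balance $155.90
Installment 2: opening $155.90; interest $2.18 → $158.08; payment $31.29; balance $126.79
Installment 3: opening $126.79; interest $1.78 → $128.57; payment $30.89; balance $97.68
Installment 4: opening $97.68; interest $1.37 → $99.05; payment $30.48; balance $68.57
Installment 5: opening $68.57; interest $0.96 → $69.53; payment $30.07; balance $39.46
Installment 6: opening $39.46; interest $0.55 → $40.01; payment $29.66; balance $10.35
Installment 7: opening $10.35; interest $0.14 → $10.49; payment $10.49; balance $0.00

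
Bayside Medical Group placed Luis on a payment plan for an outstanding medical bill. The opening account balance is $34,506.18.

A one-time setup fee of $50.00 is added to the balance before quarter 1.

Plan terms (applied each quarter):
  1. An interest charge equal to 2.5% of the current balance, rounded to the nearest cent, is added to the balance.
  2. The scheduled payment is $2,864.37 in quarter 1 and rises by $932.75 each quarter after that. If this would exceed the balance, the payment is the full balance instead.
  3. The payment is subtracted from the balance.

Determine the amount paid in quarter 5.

Quarter 1: $34,556.18 +$863.90 interest = $35,420.08; pay $2,864.37 → $32,555.71
Quarter 2: $32,555.71 +$813.89 interest = $33,369.60; pay $3,797.12 → $29,572.48
Quarter 3: $29,572.48 +$739.31 interest = $30,311.79; pay $4,729.87 → $25,581.92
Quarter 4: $25,581.92 +$639.55 interest = $26,221.47; pay $5,662.62 → $20,558.85
Quarter 5: $20,558.85 +$513.97 interest = $21,072.82; pay $6,595.37 → $14,477.45

$6,595.37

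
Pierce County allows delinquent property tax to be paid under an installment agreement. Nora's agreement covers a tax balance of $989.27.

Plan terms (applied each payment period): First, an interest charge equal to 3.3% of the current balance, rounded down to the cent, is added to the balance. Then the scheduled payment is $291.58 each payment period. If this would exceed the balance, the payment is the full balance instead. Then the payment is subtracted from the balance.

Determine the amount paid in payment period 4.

Payment period 1: opening $989.27; interest $32.64 → $1,021.91; payment $291.58; balance $730.33
Payment period 2: opening $730.33; interest $24.10 → $754.43; payment $291.58; balance $462.85
Payment period 3: opening $462.85; interest $15.27 → $478.12; payment $291.58; balance $186.54
Payment period 4: opening $186.54; interest $6.15 → $192.69; payment $192.69; balance $0.00

$192.69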